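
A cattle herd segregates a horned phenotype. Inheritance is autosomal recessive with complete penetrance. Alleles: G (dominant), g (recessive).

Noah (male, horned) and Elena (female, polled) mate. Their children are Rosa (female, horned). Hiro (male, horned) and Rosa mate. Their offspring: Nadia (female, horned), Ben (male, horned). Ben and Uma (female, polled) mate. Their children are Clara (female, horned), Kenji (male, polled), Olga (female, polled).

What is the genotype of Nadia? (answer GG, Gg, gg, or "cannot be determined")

gg

Nadia is horned, so Nadia is gg.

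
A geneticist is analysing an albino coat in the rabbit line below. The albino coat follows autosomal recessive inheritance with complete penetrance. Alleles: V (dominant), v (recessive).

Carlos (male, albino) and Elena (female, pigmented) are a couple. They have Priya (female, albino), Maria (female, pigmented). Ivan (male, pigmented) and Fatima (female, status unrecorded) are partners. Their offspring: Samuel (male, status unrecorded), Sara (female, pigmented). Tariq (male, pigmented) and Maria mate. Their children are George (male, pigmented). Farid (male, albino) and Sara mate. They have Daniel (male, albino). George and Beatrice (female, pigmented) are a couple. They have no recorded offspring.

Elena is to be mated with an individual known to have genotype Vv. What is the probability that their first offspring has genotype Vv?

1/2

Elena is pigmented so carries V and passed v to Priya (vv), so Elena is Vv.
The cross gives 1/4 VV : 1/2 Vv : 1/4 vv, so P(offspring has genotype Vv) = 1/2.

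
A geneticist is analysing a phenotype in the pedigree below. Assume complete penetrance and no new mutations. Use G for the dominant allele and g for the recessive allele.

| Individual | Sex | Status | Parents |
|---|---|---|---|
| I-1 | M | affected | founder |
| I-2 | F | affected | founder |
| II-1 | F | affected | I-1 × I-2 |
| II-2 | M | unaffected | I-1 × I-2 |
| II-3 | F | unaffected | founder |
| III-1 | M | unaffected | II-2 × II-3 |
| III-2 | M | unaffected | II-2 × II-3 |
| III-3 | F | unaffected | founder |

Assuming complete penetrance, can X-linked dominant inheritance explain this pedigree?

Yes

A consistent assignment under X-linked dominant exists: I-1 X^G Y, I-2 X^G X^g, II-1 X^G X^G, II-2 X^g Y, II-3 X^g X^g, III-1 X^g Y, III-2 X^g Y, III-3 X^g X^g.
In this assignment every recorded phenotype matches its genotype and every non-founder's genotype is obtainable from its parents' genotypes, so the pedigree is consistent.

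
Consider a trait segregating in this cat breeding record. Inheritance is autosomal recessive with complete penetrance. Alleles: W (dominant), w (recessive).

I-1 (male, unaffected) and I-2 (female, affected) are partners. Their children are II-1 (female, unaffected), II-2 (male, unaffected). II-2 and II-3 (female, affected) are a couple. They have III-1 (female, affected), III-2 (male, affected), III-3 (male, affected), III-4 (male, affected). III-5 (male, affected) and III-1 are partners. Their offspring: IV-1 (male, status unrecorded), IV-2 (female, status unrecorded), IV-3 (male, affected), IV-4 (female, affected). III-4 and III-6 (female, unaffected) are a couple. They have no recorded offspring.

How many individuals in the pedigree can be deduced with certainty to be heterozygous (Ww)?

Obligate heterozygotes: II-1 is unaffected so carries W and received w from I-2 (ww), so II-1 is Ww; II-2 is unaffected so carries W and received w from I-2 (ww), so II-2 is Ww.
Every other individual is either homozygous by phenotype or has at least one consistent homozygous assignment, so the count is 2.

2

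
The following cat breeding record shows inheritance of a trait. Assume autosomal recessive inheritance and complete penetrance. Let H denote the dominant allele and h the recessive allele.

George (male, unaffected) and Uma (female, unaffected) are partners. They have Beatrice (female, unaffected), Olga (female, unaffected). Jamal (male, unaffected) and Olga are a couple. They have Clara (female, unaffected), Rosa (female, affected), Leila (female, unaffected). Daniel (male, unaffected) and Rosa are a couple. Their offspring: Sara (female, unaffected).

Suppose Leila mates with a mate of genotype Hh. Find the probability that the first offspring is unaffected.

Jamal is unaffected so carries H and passed h to Rosa (hh), so Jamal is Hh.
Olga is unaffected so carries H and passed h to Rosa (hh), so Olga is Hh.
Leila is an unaffected offspring of Jamal (Hh) × Olga (Hh), whose cross gives 1/4 HH : 1/2 Hh : 1/4 hh; conditioning on being unaffected, Leila is HH with probability 1/3, Hh with probability 2/3.
Summing over parental genotype combinations, P(offspring is unaffected) = 1/3·1 + 2/3·3/4 = 5/6.

5/6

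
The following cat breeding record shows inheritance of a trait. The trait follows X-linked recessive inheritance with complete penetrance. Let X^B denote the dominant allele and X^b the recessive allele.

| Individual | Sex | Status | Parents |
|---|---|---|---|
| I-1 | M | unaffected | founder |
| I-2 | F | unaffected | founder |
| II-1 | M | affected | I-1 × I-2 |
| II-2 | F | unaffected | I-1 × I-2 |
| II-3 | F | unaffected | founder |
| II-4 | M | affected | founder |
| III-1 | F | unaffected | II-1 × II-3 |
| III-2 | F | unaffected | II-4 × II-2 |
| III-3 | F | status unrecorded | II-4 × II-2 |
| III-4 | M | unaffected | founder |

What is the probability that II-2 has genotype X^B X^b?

I-1 is unaffected, so I-1 is X^B Y.
I-2 is unaffected so carries B and passed b to II-1 (X^b Y), so I-2 is X^B X^b.
Their cross gives offspring ratios 1/2 X^B X^B : 1/2 X^B X^b. Conditioning on II-2 being unaffected, P(X^B X^b) = 1/2 / 1 = 1/2 before taking II-2's own offspring into account.
II-4 is affected, so II-4 is X^b Y.
Now use II-2's offspring. Probability of each recorded status — unaffected daughter III-2: 1/2 if II-2 is X^B X^b, 1 if X^B X^B. (III-3: equally likely either way, so uninformative.)
Bayes: P(X^B X^b) = 1/2·1/2 / (1/2·1/2 + 1/2·1) = 1/3.

1/3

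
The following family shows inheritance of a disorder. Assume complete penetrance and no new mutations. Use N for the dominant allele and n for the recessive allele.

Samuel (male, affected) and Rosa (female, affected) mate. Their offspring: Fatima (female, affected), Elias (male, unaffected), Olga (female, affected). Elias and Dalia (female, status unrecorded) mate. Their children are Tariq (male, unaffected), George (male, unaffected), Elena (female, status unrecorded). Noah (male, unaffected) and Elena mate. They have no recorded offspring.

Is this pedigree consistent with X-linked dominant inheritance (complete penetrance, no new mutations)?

Yes

A consistent assignment under X-linked dominant exists: Samuel X^N Y, Rosa X^N X^n, Fatima X^N X^N, Elias X^n Y, Olga X^N X^N, Dalia X^N X^n, Tariq X^n Y, George X^n Y, Elena X^N X^n, Noah X^n Y.
In this assignment every recorded phenotype matches its genotype and every non-founder's genotype is obtainable from its parents' genotypes, so the pedigree is consistent.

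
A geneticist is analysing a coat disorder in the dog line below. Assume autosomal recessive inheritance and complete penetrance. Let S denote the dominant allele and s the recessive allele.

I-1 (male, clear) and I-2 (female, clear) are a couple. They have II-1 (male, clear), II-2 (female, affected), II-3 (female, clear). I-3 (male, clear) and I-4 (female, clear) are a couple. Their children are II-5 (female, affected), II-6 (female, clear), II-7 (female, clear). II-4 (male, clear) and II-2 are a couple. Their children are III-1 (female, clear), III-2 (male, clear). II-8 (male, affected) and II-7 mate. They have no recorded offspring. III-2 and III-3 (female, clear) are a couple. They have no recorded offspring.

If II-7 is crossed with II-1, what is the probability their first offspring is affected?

1/9

I-3 is clear so carries S and passed s to II-5 (ss), so I-3 is Ss.
I-4 is clear so carries S and passed s to II-5 (ss), so I-4 is Ss.
II-7 is a clear offspring of I-3 (Ss) × I-4 (Ss), whose cross gives 1/4 SS : 1/2 Ss : 1/4 ss; conditioning on being clear, II-7 is SS with probability 1/3, Ss with probability 2/3.
I-1 is clear so carries S and passed s to II-2 (ss), so I-1 is Ss.
I-2 is clear so carries S and passed s to II-2 (ss), so I-2 is Ss.
II-1 is a clear offspring of I-1 (Ss) × I-2 (Ss), whose cross gives 1/4 SS : 1/2 Ss : 1/4 ss; conditioning on being clear, II-1 is SS with probability 1/3, Ss with probability 2/3.
Summing over parental genotype combinations, P(offspring is affected) = 4/9·1/4 = 1/9.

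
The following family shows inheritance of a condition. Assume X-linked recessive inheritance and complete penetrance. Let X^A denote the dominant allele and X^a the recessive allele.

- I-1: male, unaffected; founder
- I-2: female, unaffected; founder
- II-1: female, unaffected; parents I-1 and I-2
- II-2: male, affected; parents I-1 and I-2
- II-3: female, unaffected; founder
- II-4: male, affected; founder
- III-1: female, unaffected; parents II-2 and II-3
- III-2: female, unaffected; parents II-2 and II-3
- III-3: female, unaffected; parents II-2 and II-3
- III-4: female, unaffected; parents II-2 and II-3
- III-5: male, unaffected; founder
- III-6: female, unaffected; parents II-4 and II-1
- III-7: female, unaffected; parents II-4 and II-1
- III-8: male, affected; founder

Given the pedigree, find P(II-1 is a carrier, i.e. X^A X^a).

1/5

I-1 is unaffected, so I-1 is X^A Y.
I-2 is unaffected so carries A and passed a to II-2 (X^a Y), so I-2 is X^A X^a.
Their cross gives offspring ratios 1/2 X^A X^A : 1/2 X^A X^a. Conditioning on II-1 being unaffected, P(X^A X^a) = 1/2 / 1 = 1/2 before taking II-1's own offspring into account.
II-4 is affected, so II-4 is X^a Y.
Now use II-1's offspring. Probability of each recorded status — unaffected daughter III-6: 1/2 if II-1 is X^A X^a, 1 if X^A X^A; unaffected daughter III-7: 1/2 if II-1 is X^A X^a, 1 if X^A X^A.
Bayes: P(X^A X^a) = 1/2·1/4 / (1/2·1/4 + 1/2·1) = 1/5.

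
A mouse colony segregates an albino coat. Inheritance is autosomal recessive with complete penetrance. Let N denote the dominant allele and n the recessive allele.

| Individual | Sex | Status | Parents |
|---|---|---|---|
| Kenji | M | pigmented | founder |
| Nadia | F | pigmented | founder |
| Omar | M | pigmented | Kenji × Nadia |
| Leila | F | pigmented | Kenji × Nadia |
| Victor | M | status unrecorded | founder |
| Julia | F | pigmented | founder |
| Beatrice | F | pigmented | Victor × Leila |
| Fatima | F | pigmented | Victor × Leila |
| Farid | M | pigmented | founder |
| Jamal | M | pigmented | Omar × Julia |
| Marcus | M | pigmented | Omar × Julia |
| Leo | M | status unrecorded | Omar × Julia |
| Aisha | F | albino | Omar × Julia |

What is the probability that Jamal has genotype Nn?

Omar is pigmented so carries N and passed n to Aisha (nn), so Omar is Nn.
Julia is pigmented so carries N and passed n to Aisha (nn), so Julia is Nn.
Their cross gives offspring ratios 1/4 NN : 1/2 Nn : 1/4 nn. Conditioning on Jamal being pigmented, P(Nn) = 1/2 / 3/4 = 2/3.

2/3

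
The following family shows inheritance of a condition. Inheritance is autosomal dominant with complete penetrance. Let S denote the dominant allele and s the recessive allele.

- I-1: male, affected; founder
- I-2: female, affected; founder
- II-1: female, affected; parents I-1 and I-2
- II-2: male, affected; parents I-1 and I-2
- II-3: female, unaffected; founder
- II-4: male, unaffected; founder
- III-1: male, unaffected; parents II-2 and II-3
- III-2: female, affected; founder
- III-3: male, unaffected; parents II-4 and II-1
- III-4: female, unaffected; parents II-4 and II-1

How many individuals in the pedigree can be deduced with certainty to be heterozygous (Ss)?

Obligate heterozygotes: II-1 is affected so carries S and passed s to III-3 (ss), so II-1 is Ss; II-2 is affected so carries S and passed s to III-1 (ss), so II-2 is Ss.
Every other individual is either homozygous by phenotype or has at least one consistent homozygous assignment, so the count is 2.

2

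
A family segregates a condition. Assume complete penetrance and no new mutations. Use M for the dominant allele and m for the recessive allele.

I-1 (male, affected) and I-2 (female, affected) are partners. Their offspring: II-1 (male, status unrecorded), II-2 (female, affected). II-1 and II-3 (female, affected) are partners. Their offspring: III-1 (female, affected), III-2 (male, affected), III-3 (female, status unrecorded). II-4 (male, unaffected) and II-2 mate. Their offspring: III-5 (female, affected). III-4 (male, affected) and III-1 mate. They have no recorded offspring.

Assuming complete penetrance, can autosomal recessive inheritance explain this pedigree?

A consistent assignment under autosomal recessive exists: I-1 mm, I-2 mm, II-1 mm, II-2 mm, II-3 mm, II-4 Mm, III-1 mm, III-2 mm, III-3 mm, III-4 mm, III-5 mm.
In this assignment every recorded phenotype matches its genotype and every non-founder's genotype is obtainable from its parents' genotypes, so the pedigree is consistent.

Yes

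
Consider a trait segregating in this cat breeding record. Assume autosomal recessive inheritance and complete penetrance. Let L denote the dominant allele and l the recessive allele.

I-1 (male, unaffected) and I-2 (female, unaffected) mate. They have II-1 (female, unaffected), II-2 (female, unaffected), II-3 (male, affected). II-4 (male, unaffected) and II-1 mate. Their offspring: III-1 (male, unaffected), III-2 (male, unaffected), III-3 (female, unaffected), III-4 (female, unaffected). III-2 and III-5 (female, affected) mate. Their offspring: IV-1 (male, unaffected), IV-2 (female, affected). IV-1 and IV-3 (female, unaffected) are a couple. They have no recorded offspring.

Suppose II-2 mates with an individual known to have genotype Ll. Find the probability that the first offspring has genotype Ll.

I-1 is unaffected so carries L and passed l to II-3 (ll), so I-1 is Ll.
I-2 is unaffected so carries L and passed l to II-3 (ll), so I-2 is Ll.
II-2 is an unaffected offspring of I-1 (Ll) × I-2 (Ll), whose cross gives 1/4 LL : 1/2 Ll : 1/4 ll; conditioning on being unaffected, II-2 is LL with probability 1/3, Ll with probability 2/3.
Summing over parental genotype combinations, P(offspring has genotype Ll) = 1/3·1/2 + 2/3·1/2 = 1/2.

1/2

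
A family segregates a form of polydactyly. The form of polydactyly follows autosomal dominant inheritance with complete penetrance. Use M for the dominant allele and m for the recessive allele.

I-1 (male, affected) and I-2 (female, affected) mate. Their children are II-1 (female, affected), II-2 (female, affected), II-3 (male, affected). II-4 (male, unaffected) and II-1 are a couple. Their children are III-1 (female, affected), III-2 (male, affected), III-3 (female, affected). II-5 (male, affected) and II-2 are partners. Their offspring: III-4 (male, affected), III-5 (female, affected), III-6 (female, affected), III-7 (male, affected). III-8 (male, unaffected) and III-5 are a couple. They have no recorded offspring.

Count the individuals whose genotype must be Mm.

3

Obligate heterozygotes: III-1 is affected so carries M and received m from II-4 (mm), so III-1 is Mm; III-2 is affected so carries M and received m from II-4 (mm), so III-2 is Mm; III-3 is affected so carries M and received m from II-4 (mm), so III-3 is Mm.
Every other individual is either homozygous by phenotype or has at least one consistent homozygous assignment, so the count is 3.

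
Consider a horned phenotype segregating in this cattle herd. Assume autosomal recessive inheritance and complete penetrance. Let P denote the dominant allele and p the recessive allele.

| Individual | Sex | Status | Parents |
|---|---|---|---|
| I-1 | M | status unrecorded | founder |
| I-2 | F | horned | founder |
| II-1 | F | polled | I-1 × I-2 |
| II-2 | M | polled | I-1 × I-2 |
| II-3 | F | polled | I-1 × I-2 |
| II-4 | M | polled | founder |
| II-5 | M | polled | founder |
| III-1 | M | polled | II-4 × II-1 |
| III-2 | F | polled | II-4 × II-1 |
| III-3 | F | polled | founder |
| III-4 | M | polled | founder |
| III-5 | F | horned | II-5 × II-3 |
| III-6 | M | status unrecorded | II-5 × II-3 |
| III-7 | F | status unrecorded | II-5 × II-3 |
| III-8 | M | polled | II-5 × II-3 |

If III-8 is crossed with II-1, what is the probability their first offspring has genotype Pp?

II-5 is polled so carries P and passed p to III-5 (pp), so II-5 is Pp.
II-3 is polled so carries P and received p from I-2 (pp), so II-3 is Pp.
III-8 is a polled offspring of II-5 (Pp) × II-3 (Pp), whose cross gives 1/4 PP : 1/2 Pp : 1/4 pp; conditioning on being polled, III-8 is PP with probability 1/3, Pp with probability 2/3.
II-1 is polled so carries P and received p from I-2 (pp), so II-1 is Pp.
Summing over parental genotype combinations, P(offspring has genotype Pp) = 1/3·1/2 + 2/3·1/2 = 1/2.

1/2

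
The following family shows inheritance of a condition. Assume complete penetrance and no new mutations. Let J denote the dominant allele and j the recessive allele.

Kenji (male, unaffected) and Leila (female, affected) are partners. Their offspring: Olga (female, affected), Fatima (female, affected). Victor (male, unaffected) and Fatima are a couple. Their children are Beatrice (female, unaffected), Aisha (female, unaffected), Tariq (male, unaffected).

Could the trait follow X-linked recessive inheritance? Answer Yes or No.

No

Under X-linked recessive, Olga (affected, female) cannot arise from Kenji (unaffected) × Leila (affected).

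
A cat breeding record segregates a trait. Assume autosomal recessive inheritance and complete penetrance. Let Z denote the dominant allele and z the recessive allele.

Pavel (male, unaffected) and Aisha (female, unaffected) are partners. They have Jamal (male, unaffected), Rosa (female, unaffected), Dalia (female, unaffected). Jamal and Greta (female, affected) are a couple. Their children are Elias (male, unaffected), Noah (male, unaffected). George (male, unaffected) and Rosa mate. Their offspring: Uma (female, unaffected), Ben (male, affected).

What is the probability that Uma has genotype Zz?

George is unaffected so carries Z and passed z to Ben (zz), so George is Zz.
Rosa is unaffected so carries Z and passed z to Ben (zz), so Rosa is Zz.
Their cross gives offspring ratios 1/4 ZZ : 1/2 Zz : 1/4 zz. Conditioning on Uma being unaffected, P(Zz) = 1/2 / 3/4 = 2/3.

2/3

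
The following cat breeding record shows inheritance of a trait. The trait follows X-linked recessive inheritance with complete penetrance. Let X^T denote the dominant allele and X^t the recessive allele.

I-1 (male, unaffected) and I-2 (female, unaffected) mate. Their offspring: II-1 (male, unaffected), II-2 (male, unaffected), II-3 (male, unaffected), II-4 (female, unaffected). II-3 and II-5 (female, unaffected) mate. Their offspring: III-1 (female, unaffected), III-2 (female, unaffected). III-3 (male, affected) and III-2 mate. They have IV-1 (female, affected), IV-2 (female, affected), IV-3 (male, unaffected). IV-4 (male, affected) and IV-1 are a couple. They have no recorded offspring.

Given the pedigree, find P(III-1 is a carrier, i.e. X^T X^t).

II-3 is unaffected, so II-3 is X^T Y.
II-5 is unaffected so carries T and passed t to III-2 (X^T X^t, whose T came from II-3), so II-5 is X^T X^t.
Their cross gives offspring ratios 1/2 X^T X^T : 1/2 X^T X^t. Conditioning on III-1 being unaffected, P(X^T X^t) = 1/2 / 1 = 1/2.

1/2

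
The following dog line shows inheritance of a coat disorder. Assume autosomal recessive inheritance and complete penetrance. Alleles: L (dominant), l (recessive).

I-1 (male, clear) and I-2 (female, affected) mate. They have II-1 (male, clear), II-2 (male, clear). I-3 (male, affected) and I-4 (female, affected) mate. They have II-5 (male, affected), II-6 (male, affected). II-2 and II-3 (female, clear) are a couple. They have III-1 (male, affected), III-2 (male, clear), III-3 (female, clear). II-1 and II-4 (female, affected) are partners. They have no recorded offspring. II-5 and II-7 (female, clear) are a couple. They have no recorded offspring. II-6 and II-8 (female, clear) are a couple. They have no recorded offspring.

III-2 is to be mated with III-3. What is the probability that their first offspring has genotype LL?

II-2 is clear so carries L and received l from I-2 (ll), so II-2 is Ll.
II-3 is clear so carries L and passed l to III-1 (ll), so II-3 is Ll.
III-2 is a clear offspring of II-2 (Ll) × II-3 (Ll), whose cross gives 1/4 LL : 1/2 Ll : 1/4 ll; conditioning on being clear, III-2 is LL with probability 1/3, Ll with probability 2/3.
III-3 is a clear offspring of II-2 (Ll) × II-3 (Ll), whose cross gives 1/4 LL : 1/2 Ll : 1/4 ll; conditioning on being clear, III-3 is LL with probability 1/3, Ll with probability 2/3.
Summing over parental genotype combinations, P(offspring has genotype LL) = 1/9·1 + 2/9·1/2 + 2/9·1/2 + 4/9·1/4 = 4/9.

4/9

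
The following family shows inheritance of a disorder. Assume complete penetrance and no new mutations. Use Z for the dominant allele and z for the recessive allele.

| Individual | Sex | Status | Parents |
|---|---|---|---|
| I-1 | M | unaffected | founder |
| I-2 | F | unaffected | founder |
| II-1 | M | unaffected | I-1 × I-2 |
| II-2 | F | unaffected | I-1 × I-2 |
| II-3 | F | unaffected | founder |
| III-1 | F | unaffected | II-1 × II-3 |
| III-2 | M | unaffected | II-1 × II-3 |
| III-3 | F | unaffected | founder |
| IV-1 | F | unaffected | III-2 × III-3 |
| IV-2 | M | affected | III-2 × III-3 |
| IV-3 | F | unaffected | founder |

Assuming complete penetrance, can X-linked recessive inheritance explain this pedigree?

Yes

A consistent assignment under X-linked recessive exists: I-1 X^Z Y, I-2 X^Z X^Z, II-1 X^Z Y, II-2 X^Z X^Z, II-3 X^Z X^Z, III-1 X^Z X^Z, III-2 X^Z Y, III-3 X^Z X^z, IV-1 X^Z X^Z, IV-2 X^z Y, IV-3 X^Z X^Z.
In this assignment every recorded phenotype matches its genotype and every non-founder's genotype is obtainable from its parents' genotypes, so the pedigree is consistent.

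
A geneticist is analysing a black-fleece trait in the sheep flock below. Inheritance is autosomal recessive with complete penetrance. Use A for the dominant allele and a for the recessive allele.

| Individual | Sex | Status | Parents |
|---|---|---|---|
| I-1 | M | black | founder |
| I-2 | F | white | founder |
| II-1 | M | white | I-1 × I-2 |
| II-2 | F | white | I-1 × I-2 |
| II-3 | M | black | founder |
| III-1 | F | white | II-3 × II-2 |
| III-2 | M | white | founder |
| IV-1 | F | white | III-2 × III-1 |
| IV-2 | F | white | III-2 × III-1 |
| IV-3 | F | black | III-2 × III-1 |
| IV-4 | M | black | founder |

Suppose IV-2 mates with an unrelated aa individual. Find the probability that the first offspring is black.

III-2 is white so carries A and passed a to IV-3 (aa), so III-2 is Aa.
III-1 is white so carries A and received a from II-3 (aa), so III-1 is Aa.
IV-2 is a white offspring of III-2 (Aa) × III-1 (Aa), whose cross gives 1/4 AA : 1/2 Aa : 1/4 aa; conditioning on being white, IV-2 is AA with probability 1/3, Aa with probability 2/3.
Summing over parental genotype combinations, P(offspring is black) = 2/3·1/2 = 1/3.

1/3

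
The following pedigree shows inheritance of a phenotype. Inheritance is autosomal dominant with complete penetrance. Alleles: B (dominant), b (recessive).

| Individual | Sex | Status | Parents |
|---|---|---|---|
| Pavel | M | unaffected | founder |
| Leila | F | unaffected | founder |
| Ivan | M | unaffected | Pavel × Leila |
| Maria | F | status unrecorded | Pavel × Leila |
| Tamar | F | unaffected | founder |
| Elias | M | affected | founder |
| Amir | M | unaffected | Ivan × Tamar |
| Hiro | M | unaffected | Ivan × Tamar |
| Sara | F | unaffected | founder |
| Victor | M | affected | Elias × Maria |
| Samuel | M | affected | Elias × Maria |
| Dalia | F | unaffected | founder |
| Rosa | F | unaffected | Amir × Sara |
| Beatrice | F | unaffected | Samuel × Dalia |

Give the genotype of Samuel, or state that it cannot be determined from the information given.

Bb

From phenotype alone, Samuel is BB or Bb.
Samuel is affected so carries B and received b from Maria (bb), so Samuel is Bb.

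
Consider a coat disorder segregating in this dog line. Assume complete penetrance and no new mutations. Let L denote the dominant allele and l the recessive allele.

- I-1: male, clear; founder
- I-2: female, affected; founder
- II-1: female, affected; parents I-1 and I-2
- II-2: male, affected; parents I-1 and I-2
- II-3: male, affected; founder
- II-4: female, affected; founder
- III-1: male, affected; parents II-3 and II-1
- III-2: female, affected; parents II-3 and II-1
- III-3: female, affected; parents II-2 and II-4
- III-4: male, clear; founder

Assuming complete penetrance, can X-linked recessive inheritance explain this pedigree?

Under X-linked recessive, II-1 (affected, female) cannot arise from I-1 (clear) × I-2 (affected).

No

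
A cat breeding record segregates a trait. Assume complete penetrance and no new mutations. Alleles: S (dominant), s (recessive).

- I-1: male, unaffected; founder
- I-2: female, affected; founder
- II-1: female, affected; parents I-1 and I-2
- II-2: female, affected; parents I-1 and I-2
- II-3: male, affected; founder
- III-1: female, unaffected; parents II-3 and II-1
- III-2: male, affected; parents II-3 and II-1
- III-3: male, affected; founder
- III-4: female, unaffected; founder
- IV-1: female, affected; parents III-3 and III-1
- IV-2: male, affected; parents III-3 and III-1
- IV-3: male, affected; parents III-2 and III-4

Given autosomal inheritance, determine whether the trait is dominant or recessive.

dominant

II-3 and II-1 are both affected yet have an unaffected child III-1. Under a recessive model two affected parents are homozygous and every child would be affected, so the trait cannot be recessive.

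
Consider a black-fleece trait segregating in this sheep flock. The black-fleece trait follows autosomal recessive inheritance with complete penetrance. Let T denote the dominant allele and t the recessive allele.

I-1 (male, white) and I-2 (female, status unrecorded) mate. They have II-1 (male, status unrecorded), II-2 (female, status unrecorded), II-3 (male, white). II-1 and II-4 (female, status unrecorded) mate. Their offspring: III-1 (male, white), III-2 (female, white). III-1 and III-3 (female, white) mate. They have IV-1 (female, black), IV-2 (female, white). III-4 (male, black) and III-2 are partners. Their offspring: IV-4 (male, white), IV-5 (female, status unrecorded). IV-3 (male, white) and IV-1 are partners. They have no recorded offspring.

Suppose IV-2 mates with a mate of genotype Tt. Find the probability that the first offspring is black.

1/6

III-1 is white so carries T and passed t to IV-1 (tt), so III-1 is Tt.
III-3 is white so carries T and passed t to IV-1 (tt), so III-3 is Tt.
IV-2 is a white offspring of III-1 (Tt) × III-3 (Tt), whose cross gives 1/4 TT : 1/2 Tt : 1/4 tt; conditioning on being white, IV-2 is TT with probability 1/3, Tt with probability 2/3.
Summing over parental genotype combinations, P(offspring is black) = 2/3·1/4 = 1/6.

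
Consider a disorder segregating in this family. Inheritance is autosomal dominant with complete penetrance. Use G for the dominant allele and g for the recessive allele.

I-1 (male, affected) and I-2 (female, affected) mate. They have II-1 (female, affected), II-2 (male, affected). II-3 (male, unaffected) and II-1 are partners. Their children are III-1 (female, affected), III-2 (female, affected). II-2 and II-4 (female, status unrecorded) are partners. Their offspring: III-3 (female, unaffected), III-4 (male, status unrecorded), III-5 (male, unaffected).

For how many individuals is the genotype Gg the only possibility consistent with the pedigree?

Obligate heterozygotes: II-2 is affected so carries G and passed g to III-3 (gg), so II-2 is Gg; III-1 is affected so carries G and received g from II-3 (gg), so III-1 is Gg; III-2 is affected so carries G and received g from II-3 (gg), so III-2 is Gg.
Every other individual is either homozygous by phenotype or has at least one consistent homozygous assignment, so the count is 3.

3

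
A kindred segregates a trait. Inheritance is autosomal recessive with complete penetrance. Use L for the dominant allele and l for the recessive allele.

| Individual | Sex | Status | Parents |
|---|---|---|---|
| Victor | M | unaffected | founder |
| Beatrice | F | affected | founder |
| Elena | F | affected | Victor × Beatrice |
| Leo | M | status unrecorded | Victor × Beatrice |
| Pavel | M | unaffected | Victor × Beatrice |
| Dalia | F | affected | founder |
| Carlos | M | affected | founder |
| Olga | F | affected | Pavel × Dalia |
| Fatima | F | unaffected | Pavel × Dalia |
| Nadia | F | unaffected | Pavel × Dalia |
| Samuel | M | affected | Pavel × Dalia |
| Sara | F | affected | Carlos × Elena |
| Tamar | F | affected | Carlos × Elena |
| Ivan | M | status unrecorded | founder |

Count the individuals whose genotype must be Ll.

Obligate heterozygotes: Victor is unaffected so carries L and passed l to Elena (ll), so Victor is Ll; Pavel is unaffected so carries L and received l from Beatrice (ll), so Pavel is Ll; Fatima is unaffected so carries L and received l from Dalia (ll), so Fatima is Ll; Nadia is unaffected so carries L and received l from Dalia (ll), so Nadia is Ll.
Every other individual is either homozygous by phenotype or has at least one consistent homozygous assignment, so the count is 4.

4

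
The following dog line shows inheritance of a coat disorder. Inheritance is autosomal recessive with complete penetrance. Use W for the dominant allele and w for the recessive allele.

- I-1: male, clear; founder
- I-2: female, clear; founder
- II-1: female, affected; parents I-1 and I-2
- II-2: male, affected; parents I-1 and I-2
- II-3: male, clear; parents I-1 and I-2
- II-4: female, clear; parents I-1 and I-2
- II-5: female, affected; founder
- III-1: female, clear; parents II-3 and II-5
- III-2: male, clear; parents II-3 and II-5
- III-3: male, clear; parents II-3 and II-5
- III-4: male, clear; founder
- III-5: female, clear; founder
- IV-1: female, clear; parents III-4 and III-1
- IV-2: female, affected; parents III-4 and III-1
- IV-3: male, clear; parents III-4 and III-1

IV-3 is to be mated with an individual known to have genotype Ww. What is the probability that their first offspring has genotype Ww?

III-4 is clear so carries W and passed w to IV-2 (ww), so III-4 is Ww.
III-1 is clear so carries W and received w from II-5 (ww), so III-1 is Ww.
IV-3 is a clear offspring of III-4 (Ww) × III-1 (Ww), whose cross gives 1/4 WW : 1/2 Ww : 1/4 ww; conditioning on being clear, IV-3 is WW with probability 1/3, Ww with probability 2/3.
Summing over parental genotype combinations, P(offspring has genotype Ww) = 1/3·1/2 + 2/3·1/2 = 1/2.

1/2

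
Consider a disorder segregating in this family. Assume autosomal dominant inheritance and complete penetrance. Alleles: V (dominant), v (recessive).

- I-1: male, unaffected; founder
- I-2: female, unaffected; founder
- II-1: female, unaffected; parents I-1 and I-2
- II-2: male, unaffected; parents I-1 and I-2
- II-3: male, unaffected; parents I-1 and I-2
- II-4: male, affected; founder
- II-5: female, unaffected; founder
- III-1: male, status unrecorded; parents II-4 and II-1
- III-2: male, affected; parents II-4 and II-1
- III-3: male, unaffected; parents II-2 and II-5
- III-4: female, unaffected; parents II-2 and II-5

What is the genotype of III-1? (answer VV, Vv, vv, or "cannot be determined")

cannot be determined

III-1's phenotype is unrecorded, and no parent or child forces a single allele at both positions; consistent genotype assignments exist with III-1 as Vv or vv.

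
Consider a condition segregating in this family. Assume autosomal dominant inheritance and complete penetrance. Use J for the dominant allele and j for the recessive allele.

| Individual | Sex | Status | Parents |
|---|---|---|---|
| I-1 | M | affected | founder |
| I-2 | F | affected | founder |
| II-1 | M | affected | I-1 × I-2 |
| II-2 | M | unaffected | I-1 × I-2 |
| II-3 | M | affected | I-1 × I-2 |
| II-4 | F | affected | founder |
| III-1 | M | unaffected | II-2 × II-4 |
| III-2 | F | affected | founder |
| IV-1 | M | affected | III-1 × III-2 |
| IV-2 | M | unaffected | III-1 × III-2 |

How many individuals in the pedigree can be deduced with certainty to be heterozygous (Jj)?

5

Obligate heterozygotes: I-1 is affected so carries J and passed j to II-2 (jj), so I-1 is Jj; I-2 is affected so carries J and passed j to II-2 (jj), so I-2 is Jj; II-4 is affected so carries J and passed j to III-1 (jj), so II-4 is Jj; III-2 is affected so carries J and passed j to IV-2 (jj), so III-2 is Jj; IV-1 is affected so carries J and received j from III-1 (jj), so IV-1 is Jj.
Every other individual is either homozygous by phenotype or has at least one consistent homozygous assignment, so the count is 5.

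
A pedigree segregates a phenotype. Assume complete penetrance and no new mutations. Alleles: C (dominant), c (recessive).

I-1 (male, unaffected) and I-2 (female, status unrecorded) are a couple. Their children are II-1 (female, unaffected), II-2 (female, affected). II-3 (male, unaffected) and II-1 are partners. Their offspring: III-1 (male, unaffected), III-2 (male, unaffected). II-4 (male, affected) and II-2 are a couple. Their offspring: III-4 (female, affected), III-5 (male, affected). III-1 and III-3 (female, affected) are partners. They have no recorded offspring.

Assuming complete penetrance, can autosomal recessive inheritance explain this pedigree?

A consistent assignment under autosomal recessive exists: I-1 Cc, I-2 Cc, II-1 CC, II-2 cc, II-3 CC, II-4 cc, III-1 CC, III-2 CC, III-3 cc, III-4 cc, III-5 cc.
In this assignment every recorded phenotype matches its genotype and every non-founder's genotype is obtainable from its parents' genotypes, so the pedigree is consistent.

Yes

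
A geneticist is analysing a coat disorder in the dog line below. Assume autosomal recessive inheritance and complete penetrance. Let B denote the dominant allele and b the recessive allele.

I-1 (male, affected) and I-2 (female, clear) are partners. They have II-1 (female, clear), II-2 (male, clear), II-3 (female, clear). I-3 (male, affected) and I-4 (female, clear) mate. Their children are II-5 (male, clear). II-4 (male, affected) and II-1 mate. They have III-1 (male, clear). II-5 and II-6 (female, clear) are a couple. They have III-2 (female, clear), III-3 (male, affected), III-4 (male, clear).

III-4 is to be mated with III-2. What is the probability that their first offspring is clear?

8/9

II-5 is clear so carries B and received b from I-3 (bb), so II-5 is Bb.
II-6 is clear so carries B and passed b to III-3 (bb), so II-6 is Bb.
III-4 is a clear offspring of II-5 (Bb) × II-6 (Bb), whose cross gives 1/4 BB : 1/2 Bb : 1/4 bb; conditioning on being clear, III-4 is BB with probability 1/3, Bb with probability 2/3.
III-2 is a clear offspring of II-5 (Bb) × II-6 (Bb), whose cross gives 1/4 BB : 1/2 Bb : 1/4 bb; conditioning on being clear, III-2 is BB with probability 1/3, Bb with probability 2/3.
Summing over parental genotype combinations, P(offspring is clear) = 1/9·1 + 2/9·1 + 2/9·1 + 4/9·3/4 = 8/9.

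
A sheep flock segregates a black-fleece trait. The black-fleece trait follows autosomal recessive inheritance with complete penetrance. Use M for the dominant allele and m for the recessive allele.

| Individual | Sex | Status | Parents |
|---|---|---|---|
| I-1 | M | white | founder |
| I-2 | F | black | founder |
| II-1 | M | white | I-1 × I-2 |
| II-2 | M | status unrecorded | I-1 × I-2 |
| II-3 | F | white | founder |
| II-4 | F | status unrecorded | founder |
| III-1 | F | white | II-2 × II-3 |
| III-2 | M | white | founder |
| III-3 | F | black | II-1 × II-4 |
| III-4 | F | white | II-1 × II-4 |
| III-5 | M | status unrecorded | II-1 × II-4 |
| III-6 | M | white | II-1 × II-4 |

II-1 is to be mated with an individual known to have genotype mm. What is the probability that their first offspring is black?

1/2

II-1 is white so carries M and received m from I-2 (mm), so II-1 is Mm.
The cross gives 1/2 Mm : 1/2 mm, so P(offspring is black) = 1/2.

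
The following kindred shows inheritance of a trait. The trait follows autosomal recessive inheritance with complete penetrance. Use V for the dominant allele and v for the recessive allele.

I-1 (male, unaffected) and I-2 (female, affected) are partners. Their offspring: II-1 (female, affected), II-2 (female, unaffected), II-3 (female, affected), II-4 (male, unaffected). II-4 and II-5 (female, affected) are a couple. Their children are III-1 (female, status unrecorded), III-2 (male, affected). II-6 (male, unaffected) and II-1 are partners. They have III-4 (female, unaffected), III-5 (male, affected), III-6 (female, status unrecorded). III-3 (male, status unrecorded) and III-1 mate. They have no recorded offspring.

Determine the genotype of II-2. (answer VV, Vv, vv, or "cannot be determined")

From phenotype alone, II-2 is VV or Vv.
II-2 is unaffected so carries V and received v from I-2 (vv), so II-2 is Vv.

Vv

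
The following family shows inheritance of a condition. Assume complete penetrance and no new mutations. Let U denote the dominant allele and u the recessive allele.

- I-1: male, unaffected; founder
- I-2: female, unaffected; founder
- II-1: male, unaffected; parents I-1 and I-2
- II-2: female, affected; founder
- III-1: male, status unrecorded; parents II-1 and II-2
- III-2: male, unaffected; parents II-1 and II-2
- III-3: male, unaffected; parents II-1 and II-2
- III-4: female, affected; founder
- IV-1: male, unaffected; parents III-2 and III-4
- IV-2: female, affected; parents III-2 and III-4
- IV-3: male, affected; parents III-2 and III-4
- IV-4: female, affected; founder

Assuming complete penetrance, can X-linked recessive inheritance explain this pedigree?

No

Under X-linked recessive, III-2 (unaffected, male) cannot arise from II-1 (unaffected) × II-2 (affected).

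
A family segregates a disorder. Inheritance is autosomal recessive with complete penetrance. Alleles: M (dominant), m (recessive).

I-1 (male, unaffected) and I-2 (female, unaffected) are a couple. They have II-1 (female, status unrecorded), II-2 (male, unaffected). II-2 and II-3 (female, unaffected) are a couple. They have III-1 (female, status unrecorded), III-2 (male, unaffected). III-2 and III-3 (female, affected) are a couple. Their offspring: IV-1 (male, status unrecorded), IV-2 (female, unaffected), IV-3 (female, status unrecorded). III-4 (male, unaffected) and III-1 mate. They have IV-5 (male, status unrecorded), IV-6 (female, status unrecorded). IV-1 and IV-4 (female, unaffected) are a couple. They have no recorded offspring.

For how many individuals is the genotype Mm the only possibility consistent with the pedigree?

Obligate heterozygotes: IV-2 is unaffected so carries M and received m from III-3 (mm), so IV-2 is Mm.
Every other individual is either homozygous by phenotype or has at least one consistent homozygous assignment, so the count is 1.

1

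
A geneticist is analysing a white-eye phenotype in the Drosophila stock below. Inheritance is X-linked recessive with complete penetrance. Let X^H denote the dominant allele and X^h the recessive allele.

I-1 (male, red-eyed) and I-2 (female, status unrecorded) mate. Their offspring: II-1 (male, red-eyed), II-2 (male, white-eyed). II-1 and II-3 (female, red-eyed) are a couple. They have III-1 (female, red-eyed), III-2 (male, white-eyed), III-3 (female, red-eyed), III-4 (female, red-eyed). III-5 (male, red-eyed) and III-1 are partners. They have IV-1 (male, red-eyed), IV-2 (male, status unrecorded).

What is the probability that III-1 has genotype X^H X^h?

1/3

II-1 is red-eyed, so II-1 is X^H Y.
II-3 is red-eyed so carries H and passed h to III-2 (X^h Y), so II-3 is X^H X^h.
Their cross gives offspring ratios 1/2 X^H X^H : 1/2 X^H X^h. Conditioning on III-1 being red-eyed, P(X^H X^h) = 1/2 / 1 = 1/2 before taking III-1's own offspring into account.
III-5 is red-eyed, so III-5 is X^H Y.
Now use III-1's offspring. Probability of each recorded status — red-eyed son IV-1: 1/2 if III-1 is X^H X^h, 1 if X^H X^H. (IV-2: equally likely either way, so uninformative.)
Bayes: P(X^H X^h) = 1/2·1/2 / (1/2·1/2 + 1/2·1) = 1/3.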